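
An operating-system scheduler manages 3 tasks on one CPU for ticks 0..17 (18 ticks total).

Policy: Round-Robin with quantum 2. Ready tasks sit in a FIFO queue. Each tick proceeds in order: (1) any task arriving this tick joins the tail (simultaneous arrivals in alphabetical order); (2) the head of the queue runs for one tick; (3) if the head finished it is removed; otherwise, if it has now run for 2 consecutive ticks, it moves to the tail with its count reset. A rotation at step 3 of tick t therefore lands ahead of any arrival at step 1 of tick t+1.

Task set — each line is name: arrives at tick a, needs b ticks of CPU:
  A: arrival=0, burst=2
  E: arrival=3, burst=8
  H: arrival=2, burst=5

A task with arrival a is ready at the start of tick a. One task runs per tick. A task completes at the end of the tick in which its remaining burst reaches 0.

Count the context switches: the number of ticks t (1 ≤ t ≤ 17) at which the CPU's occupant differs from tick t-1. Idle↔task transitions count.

context switches = 7

t=0: queue=[A] q_used=0 → run A
t=1: queue=[A] q_used=1 → run A
t=2: queue=[H] q_used=0 → run H
t=3: queue=[H,E] q_used=1 → run H
t=4: queue=[E,H] q_used=0 → run E
t=5: queue=[E,H] q_used=1 → run E
t=6: queue=[H,E] q_used=0 → run H
t=7: queue=[H,E] q_used=1 → run H
t=8: queue=[E,H] q_used=0 → run E
t=9: queue=[E,H] q_used=1 → run E
t=10: queue=[H,E] q_used=0 → run H
t=11: queue=[E] q_used=0 → run E
t=12: queue=[E] q_used=1 → run E
t=13: queue=[E] q_used=0 → run E
t=14: queue=[E] q_used=1 → run E
t=15: (idle)
t=16: (idle)
t=17: (idle)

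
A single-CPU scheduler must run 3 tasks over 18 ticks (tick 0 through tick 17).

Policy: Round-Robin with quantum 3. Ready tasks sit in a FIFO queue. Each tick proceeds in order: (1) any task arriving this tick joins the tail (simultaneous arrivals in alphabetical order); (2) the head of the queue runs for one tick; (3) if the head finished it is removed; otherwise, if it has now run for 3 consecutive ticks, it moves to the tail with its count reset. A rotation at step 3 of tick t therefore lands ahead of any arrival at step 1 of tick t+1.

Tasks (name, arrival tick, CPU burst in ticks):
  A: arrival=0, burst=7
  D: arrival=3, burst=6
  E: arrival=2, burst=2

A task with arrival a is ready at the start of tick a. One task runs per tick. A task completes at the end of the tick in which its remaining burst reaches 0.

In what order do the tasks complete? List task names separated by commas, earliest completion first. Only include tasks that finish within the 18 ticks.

t=0: queue=[A] q_used=0 → run A
t=1: queue=[A] q_used=1 → run A
t=2: queue=[A,E] q_used=2 → run A
t=3: queue=[E,A,D] q_used=0 → run E
t=4: queue=[E,A,D] q_used=1 → run E
t=5: queue=[A,D] q_used=0 → run A
t=6: queue=[A,D] q_used=1 → run A
t=7: queue=[A,D] q_used=2 → run A
t=8: queue=[D,A] q_used=0 → run D
t=9: queue=[D,A] q_used=1 → run D
t=10: queue=[D,A] q_used=2 → run D
t=11: queue=[A,D] q_used=0 → run A
t=12: queue=[D] q_used=0 → run D
t=13: queue=[D] q_used=1 → run D
t=14: queue=[D] q_used=2 → run D
t=15: (idle)
t=16: (idle)
t=17: (idle)

completion order = E, A, D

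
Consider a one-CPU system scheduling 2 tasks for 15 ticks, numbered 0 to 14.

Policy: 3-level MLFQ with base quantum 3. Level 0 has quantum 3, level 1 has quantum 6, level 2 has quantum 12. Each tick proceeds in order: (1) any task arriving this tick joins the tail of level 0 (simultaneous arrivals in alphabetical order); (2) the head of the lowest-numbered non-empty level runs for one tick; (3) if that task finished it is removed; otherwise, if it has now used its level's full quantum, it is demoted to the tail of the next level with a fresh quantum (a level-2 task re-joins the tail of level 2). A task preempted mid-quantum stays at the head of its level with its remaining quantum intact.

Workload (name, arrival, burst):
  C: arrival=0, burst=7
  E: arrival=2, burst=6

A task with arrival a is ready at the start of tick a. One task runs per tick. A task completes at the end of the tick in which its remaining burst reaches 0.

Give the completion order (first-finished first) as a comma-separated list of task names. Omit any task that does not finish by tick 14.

t=0: L0/L1/L2 = C/-/- → run C
t=1: L0/L1/L2 = C/-/- → run C
t=2: L0/L1/L2 = CE/-/- → run C
t=3: L0/L1/L2 = E/C/- → run E
t=4: L0/L1/L2 = E/C/- → run E
t=5: L0/L1/L2 = E/C/- → run E
t=6: L0/L1/L2 = -/CE/- → run C
t=7: L0/L1/L2 = -/CE/- → run C
t=8: L0/L1/L2 = -/CE/- → run C
t=9: L0/L1/L2 = -/CE/- → run C
t=10: L0/L1/L2 = -/E/- → run E
t=11: L0/L1/L2 = -/E/- → run E
t=12: L0/L1/L2 = -/E/- → run E
t=13: (idle)
t=14: (idle)

completion order = C, E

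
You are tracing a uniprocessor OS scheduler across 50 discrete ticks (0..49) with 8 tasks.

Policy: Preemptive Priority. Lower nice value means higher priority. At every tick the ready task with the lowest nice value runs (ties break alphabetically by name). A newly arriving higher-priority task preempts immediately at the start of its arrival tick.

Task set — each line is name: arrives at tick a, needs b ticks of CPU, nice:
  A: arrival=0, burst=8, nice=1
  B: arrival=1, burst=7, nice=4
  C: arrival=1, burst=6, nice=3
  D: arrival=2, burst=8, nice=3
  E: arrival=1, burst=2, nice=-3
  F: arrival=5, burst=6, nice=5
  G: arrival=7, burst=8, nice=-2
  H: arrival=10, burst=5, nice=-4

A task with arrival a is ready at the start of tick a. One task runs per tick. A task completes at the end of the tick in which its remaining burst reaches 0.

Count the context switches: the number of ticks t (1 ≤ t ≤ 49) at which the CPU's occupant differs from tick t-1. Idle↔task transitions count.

t=0: ready={A} → run A
t=1: ready={A,B,C,E} → run E
t=2: ready={A,B,C,D,E} → run E
t=3: ready={A,B,C,D} → run A
t=4: ready={A,B,C,D} → run A
t=5: ready={A,B,C,D,F} → run A
t=6: ready={A,B,C,D,F} → run A
t=7: ready={A,B,C,D,F,G} → run G
t=8: ready={A,B,C,D,F,G} → run G
t=9: ready={A,B,C,D,F,G} → run G
t=10: ready={A,B,C,D,F,G,H} → run H
t=11: ready={A,B,C,D,F,G,H} → run H
t=12: ready={A,B,C,D,F,G,H} → run H
t=13: ready={A,B,C,D,F,G,H} → run H
t=14: ready={A,B,C,D,F,G,H} → run H
t=15: ready={A,B,C,D,F,G} → run G
t=16: ready={A,B,C,D,F,G} → run G
t=17: ready={A,B,C,D,F,G} → run G
t=18: ready={A,B,C,D,F,G} → run G
t=19: ready={A,B,C,D,F,G} → run G
t=20: ready={A,B,C,D,F} → run A
t=21: ready={A,B,C,D,F} → run A
t=22: ready={A,B,C,D,F} → run A
t=23: ready={B,C,D,F} → run C
t=24: ready={B,C,D,F} → run C
t=25: ready={B,C,D,F} → run C
t=26: ready={B,C,D,F} → run C
t=27: ready={B,C,D,F} → run C
t=28: ready={B,C,D,F} → run C
t=29: ready={B,D,F} → run D
t=30: ready={B,D,F} → run D
t=31: ready={B,D,F} → run D
t=32: ready={B,D,F} → run D
t=33: ready={B,D,F} → run D
t=34: ready={B,D,F} → run D
t=35: ready={B,D,F} → run D
t=36: ready={B,D,F} → run D
t=37: ready={B,F} → run B
t=38: ready={B,F} → run B
t=39: ready={B,F} → run B
t=40: ready={B,F} → run B
t=41: ready={B,F} → run B
t=42: ready={B,F} → run B
t=43: ready={B,F} → run B
t=44: ready={F} → run F
t=45: ready={F} → run F
t=46: ready={F} → run F
t=47: ready={F} → run F
t=48: ready={F} → run F
t=49: ready={F} → run F

context switches = 10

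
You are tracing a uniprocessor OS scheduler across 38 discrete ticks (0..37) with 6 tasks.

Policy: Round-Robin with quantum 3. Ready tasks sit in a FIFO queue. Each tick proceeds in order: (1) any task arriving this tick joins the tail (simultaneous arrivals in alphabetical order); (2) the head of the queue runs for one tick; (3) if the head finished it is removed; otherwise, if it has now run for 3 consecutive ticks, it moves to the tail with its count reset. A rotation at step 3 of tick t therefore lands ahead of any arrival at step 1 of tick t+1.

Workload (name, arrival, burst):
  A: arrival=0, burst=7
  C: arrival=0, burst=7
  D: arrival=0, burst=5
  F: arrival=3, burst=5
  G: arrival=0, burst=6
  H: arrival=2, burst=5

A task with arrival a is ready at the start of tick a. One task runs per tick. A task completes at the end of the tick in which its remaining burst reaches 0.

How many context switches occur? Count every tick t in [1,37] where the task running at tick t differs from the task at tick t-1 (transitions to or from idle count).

context switches = 14

t=0: queue=[A,C,D,G] q_used=0 → run A
t=1: queue=[A,C,D,G] q_used=1 → run A
t=2: queue=[A,C,D,G,H] q_used=2 → run A
t=3: queue=[C,D,G,H,A,F] q_used=0 → run C
t=4: queue=[C,D,G,H,A,F] q_used=1 → run C
t=5: queue=[C,D,G,H,A,F] q_used=2 → run C
t=6: queue=[D,G,H,A,F,C] q_used=0 → run D
t=7: queue=[D,G,H,A,F,C] q_used=1 → run D
t=8: queue=[D,G,H,A,F,C] q_used=2 → run D
t=9: queue=[G,H,A,F,C,D] q_used=0 → run G
t=10: queue=[G,H,A,F,C,D] q_used=1 → run G
t=11: queue=[G,H,A,F,C,D] q_used=2 → run G
t=12: queue=[H,A,F,C,D,G] q_used=0 → run H
t=13: queue=[H,A,F,C,D,G] q_used=1 → run H
t=14: queue=[H,A,F,C,D,G] q_used=2 → run H
t=15: queue=[A,F,C,D,G,H] q_used=0 → run A
t=16: queue=[A,F,C,D,G,H] q_used=1 → run A
t=17: queue=[A,F,C,D,G,H] q_used=2 → run A
t=18: queue=[F,C,D,G,H,A] q_used=0 → run F
t=19: queue=[F,C,D,G,H,A] q_used=1 → run F
t=20: queue=[F,C,D,G,H,A] q_used=2 → run F
t=21: queue=[C,D,G,H,A,F] q_used=0 → run C
t=22: queue=[C,D,G,H,A,F] q_used=1 → run C
t=23: queue=[C,D,G,H,A,F] q_used=2 → run C
t=24: queue=[D,G,H,A,F,C] q_used=0 → run D
t=25: queue=[D,G,H,A,F,C] q_used=1 → run D
t=26: queue=[G,H,A,F,C] q_used=0 → run G
t=27: queue=[G,H,A,F,C] q_used=1 → run G
t=28: queue=[G,H,A,F,C] q_used=2 → run G
t=29: queue=[H,A,F,C] q_used=0 → run H
t=30: queue=[H,A,F,C] q_used=1 → run H
t=31: queue=[A,F,C] q_used=0 → run A
t=32: queue=[F,C] q_used=0 → run F
t=33: queue=[F,C] q_used=1 → run F
t=34: queue=[C] q_used=0 → run C
t=35: (idle)
t=36: (idle)
t=37: (idle)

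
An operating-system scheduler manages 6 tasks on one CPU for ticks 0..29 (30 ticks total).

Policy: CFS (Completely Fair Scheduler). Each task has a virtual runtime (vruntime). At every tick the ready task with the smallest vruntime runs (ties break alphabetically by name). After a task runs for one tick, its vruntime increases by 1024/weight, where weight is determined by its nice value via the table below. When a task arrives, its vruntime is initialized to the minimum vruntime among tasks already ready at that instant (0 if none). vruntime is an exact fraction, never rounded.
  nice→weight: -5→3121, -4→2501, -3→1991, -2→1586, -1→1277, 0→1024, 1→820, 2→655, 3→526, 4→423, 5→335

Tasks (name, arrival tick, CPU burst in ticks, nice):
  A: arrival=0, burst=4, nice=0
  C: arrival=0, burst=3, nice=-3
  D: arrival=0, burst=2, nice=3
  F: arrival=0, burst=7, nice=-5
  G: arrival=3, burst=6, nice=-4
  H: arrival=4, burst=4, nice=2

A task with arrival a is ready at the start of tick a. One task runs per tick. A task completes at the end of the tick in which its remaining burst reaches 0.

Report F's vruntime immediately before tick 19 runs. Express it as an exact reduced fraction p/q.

t=0: vr[A=0 C=0 D=0 F=0] → run A
t=1: vr[A=1 C=0 D=0 F=0] → run C
t=2: vr[A=1 C=1024/1991 D=0 F=0] → run D
t=3: vr[A=1 C=1024/1991 D=512/263 F=0 G=0] → run F
t=4: vr[A=1 C=1024/1991 D=512/263 F=1024/3121 G=0 H=0] → run G
t=5: vr[A=1 C=1024/1991 D=512/263 F=1024/3121 G=1024/2501 H=0] → run H
t=6: vr[A=1 C=1024/1991 D=512/263 F=1024/3121 G=1024/2501 H=1024/655] → run F
t=7: vr[A=1 C=1024/1991 D=512/263 F=2048/3121 G=1024/2501 H=1024/655] → run G
t=8: vr[A=1 C=1024/1991 D=512/263 F=2048/3121 G=2048/2501 H=1024/655] → run C
t=9: vr[A=1 C=2048/1991 D=512/263 F=2048/3121 G=2048/2501 H=1024/655] → run F
t=10: vr[A=1 C=2048/1991 D=512/263 F=3072/3121 G=2048/2501 H=1024/655] → run G
t=11: vr[A=1 C=2048/1991 D=512/263 F=3072/3121 G=3072/2501 H=1024/655] → run F
t=12: vr[A=1 C=2048/1991 D=512/263 F=4096/3121 G=3072/2501 H=1024/655] → run A
t=13: vr[A=2 C=2048/1991 D=512/263 F=4096/3121 G=3072/2501 H=1024/655] → run C
t=14: vr[A=2 D=512/263 F=4096/3121 G=3072/2501 H=1024/655] → run G
t=15: vr[A=2 D=512/263 F=4096/3121 G=4096/2501 H=1024/655] → run F
t=16: vr[A=2 D=512/263 F=5120/3121 G=4096/2501 H=1024/655] → run H
t=17: vr[A=2 D=512/263 F=5120/3121 G=4096/2501 H=2048/655] → run G
t=18: vr[A=2 D=512/263 F=5120/3121 G=5120/2501 H=2048/655] → run F
t=19: vr[A=2 D=512/263 F=6144/3121 G=5120/2501 H=2048/655] → run D
t=20: vr[A=2 F=6144/3121 G=5120/2501 H=2048/655] → run F
t=21: vr[A=2 G=5120/2501 H=2048/655] → run A
t=22: vr[A=3 G=5120/2501 H=2048/655] → run G
t=23: vr[A=3 H=2048/655] → run A
t=24: vr[H=2048/655] → run H
t=25: vr[H=3072/655] → run H
t=26: (idle)
t=27: (idle)
t=28: (idle)
t=29: (idle)

vruntime(F, start of tick 19) = 6144/3121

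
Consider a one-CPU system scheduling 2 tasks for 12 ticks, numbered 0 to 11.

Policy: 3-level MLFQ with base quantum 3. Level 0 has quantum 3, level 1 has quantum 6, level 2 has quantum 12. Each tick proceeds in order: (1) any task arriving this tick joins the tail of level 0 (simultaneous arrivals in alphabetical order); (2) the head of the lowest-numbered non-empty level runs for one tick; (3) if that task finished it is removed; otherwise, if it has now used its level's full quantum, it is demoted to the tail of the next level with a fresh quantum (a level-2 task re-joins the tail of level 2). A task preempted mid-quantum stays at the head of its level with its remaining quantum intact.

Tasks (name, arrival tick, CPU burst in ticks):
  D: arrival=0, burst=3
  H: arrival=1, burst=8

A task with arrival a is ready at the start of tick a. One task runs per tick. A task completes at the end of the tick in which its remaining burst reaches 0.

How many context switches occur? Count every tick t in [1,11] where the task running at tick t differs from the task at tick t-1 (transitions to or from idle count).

t=0: L0/L1/L2 = D/-/- → run D
t=1: L0/L1/L2 = DH/-/- → run D
t=2: L0/L1/L2 = DH/-/- → run D
t=3: L0/L1/L2 = H/-/- → run H
t=4: L0/L1/L2 = H/-/- → run H
t=5: L0/L1/L2 = H/-/- → run H
t=6: L0/L1/L2 = -/H/- → run H
t=7: L0/L1/L2 = -/H/- → run H
t=8: L0/L1/L2 = -/H/- → run H
t=9: L0/L1/L2 = -/H/- → run H
t=10: L0/L1/L2 = -/H/- → run H
t=11: (idle)

context switches = 2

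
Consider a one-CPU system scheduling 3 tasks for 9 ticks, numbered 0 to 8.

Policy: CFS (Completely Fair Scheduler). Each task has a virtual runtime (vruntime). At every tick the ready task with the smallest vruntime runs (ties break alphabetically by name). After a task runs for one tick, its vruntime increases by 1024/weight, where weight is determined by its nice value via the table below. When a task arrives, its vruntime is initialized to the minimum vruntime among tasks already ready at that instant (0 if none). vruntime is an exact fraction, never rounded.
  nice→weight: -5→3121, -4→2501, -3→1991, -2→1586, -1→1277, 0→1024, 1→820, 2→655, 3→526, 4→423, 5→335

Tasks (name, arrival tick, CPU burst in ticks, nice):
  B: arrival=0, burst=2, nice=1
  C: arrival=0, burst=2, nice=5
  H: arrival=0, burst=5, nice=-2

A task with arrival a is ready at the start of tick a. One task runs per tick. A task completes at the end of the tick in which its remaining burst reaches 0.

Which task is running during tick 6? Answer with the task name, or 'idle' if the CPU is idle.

t=0: vr[B=0 C=0 H=0] → run B
t=1: vr[B=256/205 C=0 H=0] → run C
t=2: vr[B=256/205 C=1024/335 H=0] → run H
t=3: vr[B=256/205 C=1024/335 H=512/793] → run H
t=4: vr[B=256/205 C=1024/335 H=1024/793] → run B
t=5: vr[C=1024/335 H=1024/793] → run H
t=6: vr[C=1024/335 H=1536/793] → run H
t=7: vr[C=1024/335 H=2048/793] → run H
t=8: vr[C=1024/335] → run C

running at tick 6 = H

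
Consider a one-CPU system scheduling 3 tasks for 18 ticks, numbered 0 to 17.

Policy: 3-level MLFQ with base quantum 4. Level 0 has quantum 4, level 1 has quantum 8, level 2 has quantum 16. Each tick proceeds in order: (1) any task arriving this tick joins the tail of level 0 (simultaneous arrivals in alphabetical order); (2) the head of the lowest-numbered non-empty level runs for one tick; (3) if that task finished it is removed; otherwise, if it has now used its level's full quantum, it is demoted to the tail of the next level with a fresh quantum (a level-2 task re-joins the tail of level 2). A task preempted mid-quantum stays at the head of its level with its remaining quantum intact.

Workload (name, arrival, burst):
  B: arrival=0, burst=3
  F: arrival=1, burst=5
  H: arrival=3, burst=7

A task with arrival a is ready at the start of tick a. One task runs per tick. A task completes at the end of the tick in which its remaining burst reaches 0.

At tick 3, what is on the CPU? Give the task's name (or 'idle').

running at tick 3 = F

t=0: L0/L1/L2 = B/-/- → run B
t=1: L0/L1/L2 = BF/-/- → run B
t=2: L0/L1/L2 = BF/-/- → run B
t=3: L0/L1/L2 = FH/-/- → run F
t=4: L0/L1/L2 = FH/-/- → run F
t=5: L0/L1/L2 = FH/-/- → run F
t=6: L0/L1/L2 = FH/-/- → run F
t=7: L0/L1/L2 = H/F/- → run H
t=8: L0/L1/L2 = H/F/- → run H
t=9: L0/L1/L2 = H/F/- → run H
t=10: L0/L1/L2 = H/F/- → run H
t=11: L0/L1/L2 = -/FH/- → run F
t=12: L0/L1/L2 = -/H/- → run H
t=13: L0/L1/L2 = -/H/- → run H
t=14: L0/L1/L2 = -/H/- → run H
t=15: (idle)
t=16: (idle)
t=17: (idle)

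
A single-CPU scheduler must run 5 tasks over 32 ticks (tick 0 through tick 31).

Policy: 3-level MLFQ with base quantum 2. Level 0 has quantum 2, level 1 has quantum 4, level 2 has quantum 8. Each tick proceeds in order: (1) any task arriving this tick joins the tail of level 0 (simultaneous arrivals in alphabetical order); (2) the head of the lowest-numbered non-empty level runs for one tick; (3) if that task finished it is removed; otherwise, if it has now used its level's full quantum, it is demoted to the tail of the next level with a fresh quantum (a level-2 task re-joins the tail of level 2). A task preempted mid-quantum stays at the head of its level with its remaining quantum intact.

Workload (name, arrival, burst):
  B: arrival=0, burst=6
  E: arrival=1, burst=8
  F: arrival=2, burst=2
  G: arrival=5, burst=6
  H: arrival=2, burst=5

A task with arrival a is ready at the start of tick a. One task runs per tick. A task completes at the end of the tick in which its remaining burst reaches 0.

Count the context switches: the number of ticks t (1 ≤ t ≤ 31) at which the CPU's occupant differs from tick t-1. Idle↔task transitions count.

t=0: L0/L1/L2 = B/-/- → run B
t=1: L0/L1/L2 = BE/-/- → run B
t=2: L0/L1/L2 = EFH/B/- → run E
t=3: L0/L1/L2 = EFH/B/- → run E
t=4: L0/L1/L2 = FH/BE/- → run F
t=5: L0/L1/L2 = FHG/BE/- → run F
t=6: L0/L1/L2 = HG/BE/- → run H
t=7: L0/L1/L2 = HG/BE/- → run H
t=8: L0/L1/L2 = G/BEH/- → run G
t=9: L0/L1/L2 = G/BEH/- → run G
t=10: L0/L1/L2 = -/BEHG/- → run B
t=11: L0/L1/L2 = -/BEHG/- → run B
t=12: L0/L1/L2 = -/BEHG/- → run B
t=13: L0/L1/L2 = -/BEHG/- → run B
t=14: L0/L1/L2 = -/EHG/- → run E
t=15: L0/L1/L2 = -/EHG/- → run E
t=16: L0/L1/L2 = -/EHG/- → run E
t=17: L0/L1/L2 = -/EHG/- → run E
t=18: L0/L1/L2 = -/HG/E → run H
t=19: L0/L1/L2 = -/HG/E → run H
t=20: L0/L1/L2 = -/HG/E → run H
t=21: L0/L1/L2 = -/G/E → run G
t=22: L0/L1/L2 = -/G/E → run G
t=23: L0/L1/L2 = -/G/E → run G
t=24: L0/L1/L2 = -/G/E → run G
t=25: L0/L1/L2 = -/-/E → run E
t=26: L0/L1/L2 = -/-/E → run E
t=27: (idle)
t=28: (idle)
t=29: (idle)
t=30: (idle)
t=31: (idle)

context switches = 10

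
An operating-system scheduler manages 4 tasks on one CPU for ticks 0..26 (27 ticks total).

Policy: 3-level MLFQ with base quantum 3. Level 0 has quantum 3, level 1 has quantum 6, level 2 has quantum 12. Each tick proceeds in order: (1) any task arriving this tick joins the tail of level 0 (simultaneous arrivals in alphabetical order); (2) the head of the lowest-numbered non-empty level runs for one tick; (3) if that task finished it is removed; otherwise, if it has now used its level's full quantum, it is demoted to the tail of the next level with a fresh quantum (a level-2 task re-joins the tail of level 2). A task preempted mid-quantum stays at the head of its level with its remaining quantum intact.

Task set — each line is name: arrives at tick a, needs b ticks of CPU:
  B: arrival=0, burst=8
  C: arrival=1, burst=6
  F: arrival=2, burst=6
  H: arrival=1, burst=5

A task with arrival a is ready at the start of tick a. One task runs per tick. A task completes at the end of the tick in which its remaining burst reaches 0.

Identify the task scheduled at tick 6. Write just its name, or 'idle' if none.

running at tick 6 = H

t=0: L0/L1/L2 = B/-/- → run B
t=1: L0/L1/L2 = BCH/-/- → run B
t=2: L0/L1/L2 = BCHF/-/- → run B
t=3: L0/L1/L2 = CHF/B/- → run C
t=4: L0/L1/L2 = CHF/B/- → run C
t=5: L0/L1/L2 = CHF/B/- → run C
t=6: L0/L1/L2 = HF/BC/- → run H
t=7: L0/L1/L2 = HF/BC/- → run H
t=8: L0/L1/L2 = HF/BC/- → run H
t=9: L0/L1/L2 = F/BCH/- → run F
t=10: L0/L1/L2 = F/BCH/- → run F
t=11: L0/L1/L2 = F/BCH/- → run F
t=12: L0/L1/L2 = -/BCHF/- → run B
t=13: L0/L1/L2 = -/BCHF/- → run B
t=14: L0/L1/L2 = -/BCHF/- → run B
t=15: L0/L1/L2 = -/BCHF/- → run B
t=16: L0/L1/L2 = -/BCHF/- → run B
t=17: L0/L1/L2 = -/CHF/- → run C
t=18: L0/L1/L2 = -/CHF/- → run C
t=19: L0/L1/L2 = -/CHF/- → run C
t=20: L0/L1/L2 = -/HF/- → run H
t=21: L0/L1/L2 = -/HF/- → run H
t=22: L0/L1/L2 = -/F/- → run F
t=23: L0/L1/L2 = -/F/- → run F
t=24: L0/L1/L2 = -/F/- → run F
t=25: (idle)
t=26: (idle)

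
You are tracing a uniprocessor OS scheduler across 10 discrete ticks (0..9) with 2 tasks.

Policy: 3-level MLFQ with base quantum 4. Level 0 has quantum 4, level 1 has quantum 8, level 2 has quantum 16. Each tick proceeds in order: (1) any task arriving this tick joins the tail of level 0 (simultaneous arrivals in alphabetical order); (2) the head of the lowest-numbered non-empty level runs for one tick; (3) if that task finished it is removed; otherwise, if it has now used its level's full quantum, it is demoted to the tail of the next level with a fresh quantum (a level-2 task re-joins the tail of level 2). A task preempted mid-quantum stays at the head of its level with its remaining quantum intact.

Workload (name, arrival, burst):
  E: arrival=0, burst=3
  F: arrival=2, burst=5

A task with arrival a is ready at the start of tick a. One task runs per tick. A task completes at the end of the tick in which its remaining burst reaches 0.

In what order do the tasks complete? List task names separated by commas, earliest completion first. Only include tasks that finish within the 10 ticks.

t=0: L0/L1/L2 = E/-/- → run E
t=1: L0/L1/L2 = E/-/- → run E
t=2: L0/L1/L2 = EF/-/- → run E
t=3: L0/L1/L2 = F/-/- → run F
t=4: L0/L1/L2 = F/-/- → run F
t=5: L0/L1/L2 = F/-/- → run F
t=6: L0/L1/L2 = F/-/- → run F
t=7: L0/L1/L2 = -/F/- → run F
t=8: (idle)
t=9: (idle)

completion order = E, F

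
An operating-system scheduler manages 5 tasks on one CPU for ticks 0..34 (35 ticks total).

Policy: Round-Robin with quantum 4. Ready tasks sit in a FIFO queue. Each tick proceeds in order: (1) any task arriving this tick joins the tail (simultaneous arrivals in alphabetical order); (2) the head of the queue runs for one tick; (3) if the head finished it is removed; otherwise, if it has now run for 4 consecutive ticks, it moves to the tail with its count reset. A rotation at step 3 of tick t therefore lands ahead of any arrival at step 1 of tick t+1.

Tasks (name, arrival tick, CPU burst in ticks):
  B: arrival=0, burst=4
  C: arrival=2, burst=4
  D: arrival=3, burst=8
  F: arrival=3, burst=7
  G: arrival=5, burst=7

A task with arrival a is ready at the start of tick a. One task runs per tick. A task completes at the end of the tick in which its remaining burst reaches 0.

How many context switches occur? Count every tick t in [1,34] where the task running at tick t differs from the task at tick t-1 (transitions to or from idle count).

t=0: queue=[B] q_used=0 → run B
t=1: queue=[B] q_used=1 → run B
t=2: queue=[B,C] q_used=2 → run B
t=3: queue=[B,C,D,F] q_used=3 → run B
t=4: queue=[C,D,F] q_used=0 → run C
t=5: queue=[C,D,F,G] q_used=1 → run C
t=6: queue=[C,D,F,G] q_used=2 → run C
t=7: queue=[C,D,F,G] q_used=3 → run C
t=8: queue=[D,F,G] q_used=0 → run D
t=9: queue=[D,F,G] q_used=1 → run D
t=10: queue=[D,F,G] q_used=2 → run D
t=11: queue=[D,F,G] q_used=3 → run D
t=12: queue=[F,G,D] q_used=0 → run F
t=13: queue=[F,G,D] q_used=1 → run F
t=14: queue=[F,G,D] q_used=2 → run F
t=15: queue=[F,G,D] q_used=3 → run F
t=16: queue=[G,D,F] q_used=0 → run G
t=17: queue=[G,D,F] q_used=1 → run G
t=18: queue=[G,D,F] q_used=2 → run G
t=19: queue=[G,D,F] q_used=3 → run G
t=20: queue=[D,F,G] q_used=0 → run D
t=21: queue=[D,F,G] q_used=1 → run D
t=22: queue=[D,F,G] q_used=2 → run D
t=23: queue=[D,F,G] q_used=3 → run D
t=24: queue=[F,G] q_used=0 → run F
t=25: queue=[F,G] q_used=1 → run F
t=26: queue=[F,G] q_used=2 → run F
t=27: queue=[G] q_used=0 → run G
t=28: queue=[G] q_used=1 → run G
t=29: queue=[G] q_used=2 → run G
t=30: (idle)
t=31: (idle)
t=32: (idle)
t=33: (idle)
t=34: (idle)

context switches = 8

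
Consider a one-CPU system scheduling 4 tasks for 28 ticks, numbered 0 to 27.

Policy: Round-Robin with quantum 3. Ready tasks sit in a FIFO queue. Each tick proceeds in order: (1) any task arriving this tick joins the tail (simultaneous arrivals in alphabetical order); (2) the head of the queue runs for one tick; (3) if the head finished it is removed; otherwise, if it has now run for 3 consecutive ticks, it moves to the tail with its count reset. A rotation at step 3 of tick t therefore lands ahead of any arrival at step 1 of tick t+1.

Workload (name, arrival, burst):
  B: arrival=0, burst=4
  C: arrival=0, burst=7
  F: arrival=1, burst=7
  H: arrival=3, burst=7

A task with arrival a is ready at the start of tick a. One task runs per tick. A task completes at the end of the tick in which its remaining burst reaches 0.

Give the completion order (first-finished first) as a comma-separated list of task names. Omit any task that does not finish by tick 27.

completion order = B, C, F, H

t=0: queue=[B,C] q_used=0 → run B
t=1: queue=[B,C,F] q_used=1 → run B
t=2: queue=[B,C,F] q_used=2 → run B
t=3: queue=[C,F,B,H] q_used=0 → run C
t=4: queue=[C,F,B,H] q_used=1 → run C
t=5: queue=[C,F,B,H] q_used=2 → run C
t=6: queue=[F,B,H,C] q_used=0 → run F
t=7: queue=[F,B,H,C] q_used=1 → run F
t=8: queue=[F,B,H,C] q_used=2 → run F
t=9: queue=[B,H,C,F] q_used=0 → run B
t=10: queue=[H,C,F] q_used=0 → run H
t=11: queue=[H,C,F] q_used=1 → run H
t=12: queue=[H,C,F] q_used=2 → run H
t=13: queue=[C,F,H] q_used=0 → run C
t=14: queue=[C,F,H] q_used=1 → run C
t=15: queue=[C,F,H] q_used=2 → run C
t=16: queue=[F,H,C] q_used=0 → run F
t=17: queue=[F,H,C] q_used=1 → run F
t=18: queue=[F,H,C] q_used=2 → run F
t=19: queue=[H,C,F] q_used=0 → run H
t=20: queue=[H,C,F] q_used=1 → run H
t=21: queue=[H,C,F] q_used=2 → run H
t=22: queue=[C,F,H] q_used=0 → run C
t=23: queue=[F,H] q_used=0 → run F
t=24: queue=[H] q_used=0 → run H
t=25: (idle)
t=26: (idle)
t=27: (idle)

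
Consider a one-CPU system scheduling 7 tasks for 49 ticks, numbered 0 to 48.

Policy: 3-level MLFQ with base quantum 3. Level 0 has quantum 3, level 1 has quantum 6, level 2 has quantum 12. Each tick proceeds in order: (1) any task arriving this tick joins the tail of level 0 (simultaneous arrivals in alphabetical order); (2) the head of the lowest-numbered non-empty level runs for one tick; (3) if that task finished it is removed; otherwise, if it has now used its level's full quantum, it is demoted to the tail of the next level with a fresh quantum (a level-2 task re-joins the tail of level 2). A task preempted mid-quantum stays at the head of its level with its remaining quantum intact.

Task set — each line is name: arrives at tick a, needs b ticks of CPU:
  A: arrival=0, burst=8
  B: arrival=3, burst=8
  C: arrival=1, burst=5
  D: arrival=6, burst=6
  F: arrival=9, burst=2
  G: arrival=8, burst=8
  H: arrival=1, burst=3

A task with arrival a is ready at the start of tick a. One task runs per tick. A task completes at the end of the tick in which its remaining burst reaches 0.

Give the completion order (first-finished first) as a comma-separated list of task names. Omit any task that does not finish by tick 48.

completion order = H, F, A, C, B, D, G

t=0: L0/L1/L2 = A/-/- → run A
t=1: L0/L1/L2 = ACH/-/- → run A
t=2: L0/L1/L2 = ACH/-/- → run A
t=3: L0/L1/L2 = CHB/A/- → run C
t=4: L0/L1/L2 = CHB/A/- → run C
t=5: L0/L1/L2 = CHB/A/- → run C
t=6: L0/L1/L2 = HBD/AC/- → run H
t=7: L0/L1/L2 = HBD/AC/- → run H
t=8: L0/L1/L2 = HBDG/AC/- → run H
t=9: L0/L1/L2 = BDGF/AC/- → run B
t=10: L0/L1/L2 = BDGF/AC/- → run B
t=11: L0/L1/L2 = BDGF/AC/- → run B
t=12: L0/L1/L2 = DGF/ACB/- → run D
t=13: L0/L1/L2 = DGF/ACB/- → run D
t=14: L0/L1/L2 = DGF/ACB/- → run D
t=15: L0/L1/L2 = GF/ACBD/- → run G
t=16: L0/L1/L2 = GF/ACBD/- → run G
t=17: L0/L1/L2 = GF/ACBD/- → run G
t=18: L0/L1/L2 = F/ACBDG/- → run F
t=19: L0/L1/L2 = F/ACBDG/- → run F
t=20: L0/L1/L2 = -/ACBDG/- → run A
t=21: L0/L1/L2 = -/ACBDG/- → run A
t=22: L0/L1/L2 = -/ACBDG/- → run A
t=23: L0/L1/L2 = -/ACBDG/- → run A
t=24: L0/L1/L2 = -/ACBDG/- → run A
t=25: L0/L1/L2 = -/CBDG/- → run C
t=26: L0/L1/L2 = -/CBDG/- → run C
t=27: L0/L1/L2 = -/BDG/- → run B
t=28: L0/L1/L2 = -/BDG/- → run B
t=29: L0/L1/L2 = -/BDG/- → run B
t=30: L0/L1/L2 = -/BDG/- → run B
t=31: L0/L1/L2 = -/BDG/- → run B
t=32: L0/L1/L2 = -/DG/- → run D
t=33: L0/L1/L2 = -/DG/- → run D
t=34: L0/L1/L2 = -/DG/- → run D
t=35: L0/L1/L2 = -/G/- → run G
t=36: L0/L1/L2 = -/G/- → run G
t=37: L0/L1/L2 = -/G/- → run G
t=38: L0/L1/L2 = -/G/- → run G
t=39: L0/L1/L2 = -/G/- → run G
t=40: (idle)
t=41: (idle)
t=42: (idle)
t=43: (idle)
t=44: (idle)
t=45: (idle)
t=46: (idle)
t=47: (idle)
t=48: (idle)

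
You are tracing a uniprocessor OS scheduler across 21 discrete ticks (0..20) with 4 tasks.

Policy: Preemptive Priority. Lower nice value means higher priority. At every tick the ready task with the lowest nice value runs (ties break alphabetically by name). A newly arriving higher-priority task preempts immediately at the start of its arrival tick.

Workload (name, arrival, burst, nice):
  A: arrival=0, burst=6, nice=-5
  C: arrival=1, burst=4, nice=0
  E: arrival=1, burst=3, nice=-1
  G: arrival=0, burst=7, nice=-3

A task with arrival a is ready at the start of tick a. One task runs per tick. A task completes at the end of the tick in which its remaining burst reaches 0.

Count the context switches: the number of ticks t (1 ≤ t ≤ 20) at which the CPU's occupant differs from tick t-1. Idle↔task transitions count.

context switches = 4

t=0: ready={A,G} → run A
t=1: ready={A,C,E,G} → run A
t=2: ready={A,C,E,G} → run A
t=3: ready={A,C,E,G} → run A
t=4: ready={A,C,E,G} → run A
t=5: ready={A,C,E,G} → run A
t=6: ready={C,E,G} → run G
t=7: ready={C,E,G} → run G
t=8: ready={C,E,G} → run G
t=9: ready={C,E,G} → run G
t=10: ready={C,E,G} → run G
t=11: ready={C,E,G} → run G
t=12: ready={C,E,G} → run G
t=13: ready={C,E} → run E
t=14: ready={C,E} → run E
t=15: ready={C,E} → run E
t=16: ready={C} → run C
t=17: ready={C} → run C
t=18: ready={C} → run C
t=19: ready={C} → run C
t=20: (idle)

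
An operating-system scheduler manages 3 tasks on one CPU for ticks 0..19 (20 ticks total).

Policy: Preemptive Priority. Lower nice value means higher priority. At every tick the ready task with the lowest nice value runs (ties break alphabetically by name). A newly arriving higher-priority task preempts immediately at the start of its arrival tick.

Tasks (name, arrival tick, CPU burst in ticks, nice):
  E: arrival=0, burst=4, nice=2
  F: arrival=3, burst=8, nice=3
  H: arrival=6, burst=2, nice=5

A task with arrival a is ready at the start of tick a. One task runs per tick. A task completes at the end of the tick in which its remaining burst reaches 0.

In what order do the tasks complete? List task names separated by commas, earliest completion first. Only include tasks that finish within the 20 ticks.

completion order = E, F, H

t=0: ready={E} → run E
t=1: ready={E} → run E
t=2: ready={E} → run E
t=3: ready={E,F} → run E
t=4: ready={F} → run F
t=5: ready={F} → run F
t=6: ready={F,H} → run F
t=7: ready={F,H} → run F
t=8: ready={F,H} → run F
t=9: ready={F,H} → run F
t=10: ready={F,H} → run F
t=11: ready={F,H} → run F
t=12: ready={H} → run H
t=13: ready={H} → run H
t=14: (idle)
t=15: (idle)
t=16: (idle)
t=17: (idle)
t=18: (idle)
t=19: (idle)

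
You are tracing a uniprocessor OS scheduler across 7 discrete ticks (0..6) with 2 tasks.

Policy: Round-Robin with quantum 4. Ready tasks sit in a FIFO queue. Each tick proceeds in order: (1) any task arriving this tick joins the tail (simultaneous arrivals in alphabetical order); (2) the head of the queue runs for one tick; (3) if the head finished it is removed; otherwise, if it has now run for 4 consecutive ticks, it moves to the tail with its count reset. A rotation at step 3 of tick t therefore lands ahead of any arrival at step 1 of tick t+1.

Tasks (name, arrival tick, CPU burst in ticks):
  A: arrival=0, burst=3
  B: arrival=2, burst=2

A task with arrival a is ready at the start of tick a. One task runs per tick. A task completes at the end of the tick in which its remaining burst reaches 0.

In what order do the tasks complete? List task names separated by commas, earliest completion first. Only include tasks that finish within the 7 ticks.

t=0: queue=[A] q_used=0 → run A
t=1: queue=[A] q_used=1 → run A
t=2: queue=[A,B] q_used=2 → run A
t=3: queue=[B] q_used=0 → run B
t=4: queue=[B] q_used=1 → run B
t=5: (idle)
t=6: (idle)

completion order = A, B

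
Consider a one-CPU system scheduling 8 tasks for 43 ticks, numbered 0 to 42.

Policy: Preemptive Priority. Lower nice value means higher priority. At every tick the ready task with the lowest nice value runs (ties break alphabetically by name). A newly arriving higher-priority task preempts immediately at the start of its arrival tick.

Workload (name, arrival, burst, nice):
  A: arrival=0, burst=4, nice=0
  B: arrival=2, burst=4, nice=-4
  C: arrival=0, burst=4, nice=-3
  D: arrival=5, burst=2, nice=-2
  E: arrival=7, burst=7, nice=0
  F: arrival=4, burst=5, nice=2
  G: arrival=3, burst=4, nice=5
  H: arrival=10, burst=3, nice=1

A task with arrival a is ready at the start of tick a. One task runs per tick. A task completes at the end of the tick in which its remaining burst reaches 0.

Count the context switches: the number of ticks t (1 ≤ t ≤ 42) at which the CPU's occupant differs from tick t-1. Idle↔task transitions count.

t=0: ready={A,C} → run C
t=1: ready={A,C} → run C
t=2: ready={A,B,C} → run B
t=3: ready={A,B,C,G} → run B
t=4: ready={A,B,C,F,G} → run B
t=5: ready={A,B,C,D,F,G} → run B
t=6: ready={A,C,D,F,G} → run C
t=7: ready={A,C,D,E,F,G} → run C
t=8: ready={A,D,E,F,G} → run D
t=9: ready={A,D,E,F,G} → run D
t=10: ready={A,E,F,G,H} → run A
t=11: ready={A,E,F,G,H} → run A
t=12: ready={A,E,F,G,H} → run A
t=13: ready={A,E,F,G,H} → run A
t=14: ready={E,F,G,H} → run E
t=15: ready={E,F,G,H} → run E
t=16: ready={E,F,G,H} → run E
t=17: ready={E,F,G,H} → run E
t=18: ready={E,F,G,H} → run E
t=19: ready={E,F,G,H} → run E
t=20: ready={E,F,G,H} → run E
t=21: ready={F,G,H} → run H
t=22: ready={F,G,H} → run H
t=23: ready={F,G,H} → run H
t=24: ready={F,G} → run F
t=25: ready={F,G} → run F
t=26: ready={F,G} → run F
t=27: ready={F,G} → run F
t=28: ready={F,G} → run F
t=29: ready={G} → run G
t=30: ready={G} → run G
t=31: ready={G} → run G
t=32: ready={G} → run G
t=33: (idle)
t=34: (idle)
t=35: (idle)
t=36: (idle)
t=37: (idle)
t=38: (idle)
t=39: (idle)
t=40: (idle)
t=41: (idle)
t=42: (idle)

context switches = 9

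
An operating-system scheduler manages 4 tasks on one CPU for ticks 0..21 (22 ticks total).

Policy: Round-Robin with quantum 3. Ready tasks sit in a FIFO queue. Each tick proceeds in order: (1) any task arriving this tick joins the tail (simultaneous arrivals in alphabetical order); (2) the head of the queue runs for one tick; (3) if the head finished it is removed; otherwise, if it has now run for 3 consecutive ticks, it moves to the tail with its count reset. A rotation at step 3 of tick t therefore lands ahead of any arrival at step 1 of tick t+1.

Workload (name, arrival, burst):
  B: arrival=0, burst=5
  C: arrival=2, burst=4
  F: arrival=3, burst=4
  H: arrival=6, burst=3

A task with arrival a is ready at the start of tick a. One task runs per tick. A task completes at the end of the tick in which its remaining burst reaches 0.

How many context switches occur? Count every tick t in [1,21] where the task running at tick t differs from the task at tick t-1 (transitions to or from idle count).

t=0: queue=[B] q_used=0 → run B
t=1: queue=[B] q_used=1 → run B
t=2: queue=[B,C] q_used=2 → run B
t=3: queue=[C,B,F] q_used=0 → run C
t=4: queue=[C,B,F] q_used=1 → run C
t=5: queue=[C,B,F] q_used=2 → run C
t=6: queue=[B,F,C,H] q_used=0 → run B
t=7: queue=[B,F,C,H] q_used=1 → run B
t=8: queue=[F,C,H] q_used=0 → run F
t=9: queue=[F,C,H] q_used=1 → run F
t=10: queue=[F,C,H] q_used=2 → run F
t=11: queue=[C,H,F] q_used=0 → run C
t=12: queue=[H,F] q_used=0 → run H
t=13: queue=[H,F] q_used=1 → run H
t=14: queue=[H,F] q_used=2 → run H
t=15: queue=[F] q_used=0 → run F
t=16: (idle)
t=17: (idle)
t=18: (idle)
t=19: (idle)
t=20: (idle)
t=21: (idle)

context switches = 7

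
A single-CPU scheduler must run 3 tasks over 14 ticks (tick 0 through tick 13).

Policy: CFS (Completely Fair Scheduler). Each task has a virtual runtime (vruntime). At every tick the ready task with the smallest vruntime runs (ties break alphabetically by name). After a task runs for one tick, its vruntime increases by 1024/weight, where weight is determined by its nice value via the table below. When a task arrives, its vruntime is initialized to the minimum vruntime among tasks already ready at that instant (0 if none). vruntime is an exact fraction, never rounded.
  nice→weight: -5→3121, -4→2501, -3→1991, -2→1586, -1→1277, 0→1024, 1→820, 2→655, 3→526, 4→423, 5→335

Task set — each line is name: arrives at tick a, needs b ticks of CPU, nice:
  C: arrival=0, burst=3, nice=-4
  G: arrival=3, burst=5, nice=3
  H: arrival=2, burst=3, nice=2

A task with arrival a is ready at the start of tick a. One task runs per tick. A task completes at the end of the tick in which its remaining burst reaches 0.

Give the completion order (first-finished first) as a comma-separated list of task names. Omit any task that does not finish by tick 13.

completion order = C, H, G

t=0: vr[C=0] → run C
t=1: vr[C=1024/2501] → run C
t=2: vr[C=2048/2501 H=2048/2501] → run C
t=3: vr[G=2048/2501 H=2048/2501] → run G
t=4: vr[G=1819136/657763 H=2048/2501] → run H
t=5: vr[G=1819136/657763 H=3902464/1638155] → run H
t=6: vr[G=1819136/657763 H=6463488/1638155] → run G
t=7: vr[G=3099648/657763 H=6463488/1638155] → run H
t=8: vr[G=3099648/657763] → run G
t=9: vr[G=4380160/657763] → run G
t=10: vr[G=5660672/657763] → run G
t=11: (idle)
t=12: (idle)
t=13: (idle)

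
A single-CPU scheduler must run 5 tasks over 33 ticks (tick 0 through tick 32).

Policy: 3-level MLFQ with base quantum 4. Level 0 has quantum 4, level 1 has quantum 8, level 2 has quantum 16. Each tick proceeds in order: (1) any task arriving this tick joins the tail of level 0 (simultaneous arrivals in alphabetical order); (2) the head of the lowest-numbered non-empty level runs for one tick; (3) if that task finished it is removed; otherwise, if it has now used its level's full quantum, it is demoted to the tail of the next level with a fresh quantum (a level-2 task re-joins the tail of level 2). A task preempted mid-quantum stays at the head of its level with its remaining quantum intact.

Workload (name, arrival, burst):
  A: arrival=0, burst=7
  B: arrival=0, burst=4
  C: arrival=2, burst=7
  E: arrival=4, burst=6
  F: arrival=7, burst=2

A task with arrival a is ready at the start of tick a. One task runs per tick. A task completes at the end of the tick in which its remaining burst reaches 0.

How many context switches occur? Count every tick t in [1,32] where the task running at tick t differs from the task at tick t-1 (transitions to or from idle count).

t=0: L0/L1/L2 = AB/-/- → run A
t=1: L0/L1/L2 = AB/-/- → run A
t=2: L0/L1/L2 = ABC/-/- → run A
t=3: L0/L1/L2 = ABC/-/- → run A
t=4: L0/L1/L2 = BCE/A/- → run B
t=5: L0/L1/L2 = BCE/A/- → run B
t=6: L0/L1/L2 = BCE/A/- → run B
t=7: L0/L1/L2 = BCEF/A/- → run B
t=8: L0/L1/L2 = CEF/A/- → run C
t=9: L0/L1/L2 = CEF/A/- → run C
t=10: L0/L1/L2 = CEF/A/- → run C
t=11: L0/L1/L2 = CEF/A/- → run C
t=12: L0/L1/L2 = EF/AC/- → run E
t=13: L0/L1/L2 = EF/AC/- → run E
t=14: L0/L1/L2 = EF/AC/- → run E
t=15: L0/L1/L2 = EF/AC/- → run E
t=16: L0/L1/L2 = F/ACE/- → run F
t=17: L0/L1/L2 = F/ACE/- → run F
t=18: L0/L1/L2 = -/ACE/- → run A
t=19: L0/L1/L2 = -/ACE/- → run A
t=20: L0/L1/L2 = -/ACE/- → run A
t=21: L0/L1/L2 = -/CE/- → run C
t=22: L0/L1/L2 = -/CE/- → run C
t=23: L0/L1/L2 = -/CE/- → run C
t=24: L0/L1/L2 = -/E/- → run E
t=25: L0/L1/L2 = -/E/- → run E
t=26: (idle)
t=27: (idle)
t=28: (idle)
t=29: (idle)
t=30: (idle)
t=31: (idle)
t=32: (idle)

context switches = 8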